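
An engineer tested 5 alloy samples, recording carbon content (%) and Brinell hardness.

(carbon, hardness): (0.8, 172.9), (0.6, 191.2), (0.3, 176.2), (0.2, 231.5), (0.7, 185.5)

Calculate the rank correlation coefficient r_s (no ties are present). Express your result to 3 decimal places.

-0.700

Rank carbon: 5, 3, 2, 1, 4
Rank hardness: 1, 4, 2, 5, 3
d = rank(carbon) − rank(hardness): 4, -1, 0, -4, 1; Σd² = 34
ρ = 1 − 6Σd² / [n(n²−1)] = 1 − 6×34 / (5×24) = 1 − 204/120 ≈ -0.700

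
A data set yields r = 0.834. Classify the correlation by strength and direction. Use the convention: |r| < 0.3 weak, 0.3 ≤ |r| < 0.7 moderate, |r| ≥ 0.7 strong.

r = 0.834 > 0 so the relationship is positive.
|r| = 0.834, which falls in the strong range.

strong positive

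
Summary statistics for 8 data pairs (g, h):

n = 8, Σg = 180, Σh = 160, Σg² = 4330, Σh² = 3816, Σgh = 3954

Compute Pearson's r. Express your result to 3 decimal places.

r = (nΣgh − ΣgΣh) / √[(nΣg² − (Σg)²)(nΣh² − (Σh)²)]
Numerator: 8×3954 − 180×160 = 2832
Denominator: √[(34640 − 32400)(30528 − 25600)] = √[2240 × 4928] = 3322.4569
r = 2832 / 3322.4569 ≈ 0.852

0.852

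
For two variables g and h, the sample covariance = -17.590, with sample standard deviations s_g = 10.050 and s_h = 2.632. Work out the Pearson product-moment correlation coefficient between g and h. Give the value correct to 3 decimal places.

r = Cov(g,h) / (s_g · s_h) = -17.590 / (10.050 × 2.632)
  = -17.590 / 26.4516 ≈ -0.665

-0.665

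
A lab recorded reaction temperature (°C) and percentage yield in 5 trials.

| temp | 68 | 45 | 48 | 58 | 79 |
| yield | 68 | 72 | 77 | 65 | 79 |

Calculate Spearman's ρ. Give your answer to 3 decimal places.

0.200

Rank temp: 4, 1, 2, 3, 5
Rank yield: 2, 3, 4, 1, 5
d = rank(temp) − rank(yield): 2, -2, -2, 2, 0; Σd² = 16
ρ = 1 − 6Σd² / [n(n²−1)] = 1 − 6×16 / (5×24) = 1 − 96/120 ≈ 0.200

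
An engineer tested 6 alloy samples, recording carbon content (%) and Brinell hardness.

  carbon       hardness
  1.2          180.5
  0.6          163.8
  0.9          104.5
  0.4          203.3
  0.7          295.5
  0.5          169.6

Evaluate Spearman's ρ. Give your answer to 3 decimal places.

-0.200

Rank carbon: 6, 3, 5, 1, 4, 2
Rank hardness: 4, 2, 1, 5, 6, 3
d = rank(carbon) − rank(hardness): 2, 1, 4, -4, -2, -1; Σd² = 42
ρ = 1 − 6Σd² / [n(n²−1)] = 1 − 6×42 / (6×35) = 1 − 252/210 ≈ -0.200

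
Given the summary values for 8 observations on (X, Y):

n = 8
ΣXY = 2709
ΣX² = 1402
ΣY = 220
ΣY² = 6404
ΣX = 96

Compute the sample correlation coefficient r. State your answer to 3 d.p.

r = (nΣXY − ΣXΣY) / √[(nΣX² − (ΣX)²)(nΣY² − (ΣY)²)]
Numerator: 8×2709 − 96×220 = 552
Denominator: √[(11216 − 9216)(51232 − 48400)] = √[2000 × 2832] = 2379.9160
r = 552 / 2379.9160 ≈ 0.232

0.232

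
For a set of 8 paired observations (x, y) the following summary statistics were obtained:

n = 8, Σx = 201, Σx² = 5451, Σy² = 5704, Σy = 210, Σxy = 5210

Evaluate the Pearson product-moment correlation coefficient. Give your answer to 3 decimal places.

r = (nΣxy − ΣxΣy) / √[(nΣx² − (Σx)²)(nΣy² − (Σy)²)]
Numerator: 8×5210 − 201×210 = -530
Denominator: √[(43608 − 40401)(45632 − 44100)] = √[3207 × 1532] = 2216.5568
r = -530 / 2216.5568 ≈ -0.239

-0.239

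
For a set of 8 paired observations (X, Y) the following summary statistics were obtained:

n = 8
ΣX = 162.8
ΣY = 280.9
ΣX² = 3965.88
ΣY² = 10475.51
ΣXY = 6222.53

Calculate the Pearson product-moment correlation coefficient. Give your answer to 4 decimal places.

r = (nΣXY − ΣXΣY) / √[(nΣX² − (ΣX)²)(nΣY² − (ΣY)²)]
Numerator: 8×6222.53 − 162.8×280.9 = 4049.72
Denominator: √[(31727.04 − 26503.84)(83804.08 − 78904.81)] = √[5223.2 × 4899.27] = 5058.6428
r = 4049.72 / 5058.6428 ≈ 0.8006

0.8006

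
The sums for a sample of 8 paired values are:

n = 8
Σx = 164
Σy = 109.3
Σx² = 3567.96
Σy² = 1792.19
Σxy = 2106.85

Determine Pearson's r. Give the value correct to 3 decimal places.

r = (nΣxy − ΣxΣy) / √[(nΣx² − (Σx)²)(nΣy² − (Σy)²)]
Numerator: 8×2106.85 − 164×109.3 = -1070.4
Denominator: √[(28543.68 − 26896)(14337.52 − 11946.49)] = √[1647.68 × 2391.03] = 1984.8557
r = -1070.4 / 1984.8557 ≈ -0.539

-0.539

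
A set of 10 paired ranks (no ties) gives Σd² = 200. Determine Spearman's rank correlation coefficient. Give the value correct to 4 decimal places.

ρ = 1 − 6Σd² / [n(n²−1)] = 1 − 6×200 / (10×99)
  = 1 − 1200/990 = 1 − 1.21212 ≈ -0.2121

-0.2121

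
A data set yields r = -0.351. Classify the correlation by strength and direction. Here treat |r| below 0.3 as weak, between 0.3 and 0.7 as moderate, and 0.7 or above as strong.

r = -0.351 < 0 so the relationship is negative.
|r| = 0.351, which falls in the moderate range.

moderate negative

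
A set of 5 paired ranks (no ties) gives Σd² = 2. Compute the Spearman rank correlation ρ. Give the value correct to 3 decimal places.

ρ = 1 − 6Σd² / [n(n²−1)] = 1 − 6×2 / (5×24)
  = 1 − 12/120 = 1 − 0.1000 ≈ 0.900

0.900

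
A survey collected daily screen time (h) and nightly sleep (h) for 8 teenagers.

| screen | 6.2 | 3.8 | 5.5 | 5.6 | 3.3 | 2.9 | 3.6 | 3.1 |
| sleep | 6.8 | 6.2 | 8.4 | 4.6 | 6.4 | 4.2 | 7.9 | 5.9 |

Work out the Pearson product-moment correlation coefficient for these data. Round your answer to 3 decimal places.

n = 8, Σx = 34, Σy = 50.4, Σx² = 156.36, Σy² = 332.22, Σxy = 217.71
nΣxy − ΣxΣy = 1741.68 − 1713.6 = 28.08
nΣx² − (Σx)² = 1250.88 − 1156 = 94.88; nΣy² − (Σy)² = 2657.76 − 2540.16 = 117.6
r = 28.08 / √(94.88 × 117.6) = 28.08 / 105.6309 ≈ 0.266

0.266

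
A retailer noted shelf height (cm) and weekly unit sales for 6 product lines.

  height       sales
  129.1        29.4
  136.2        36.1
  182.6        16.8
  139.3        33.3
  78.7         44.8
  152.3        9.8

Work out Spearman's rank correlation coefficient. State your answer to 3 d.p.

-0.771

Rank height: 2, 3, 6, 4, 1, 5
Rank sales: 3, 5, 2, 4, 6, 1
d = rank(height) − rank(sales): -1, -2, 4, 0, -5, 4; Σd² = 62
ρ = 1 − 6Σd² / [n(n²−1)] = 1 − 6×62 / (6×35) = 1 − 372/210 ≈ -0.771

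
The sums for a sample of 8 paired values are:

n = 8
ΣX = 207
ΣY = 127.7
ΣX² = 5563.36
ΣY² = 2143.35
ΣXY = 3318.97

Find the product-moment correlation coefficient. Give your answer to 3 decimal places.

0.100

r = (nΣXY − ΣXΣY) / √[(nΣX² − (ΣX)²)(nΣY² − (ΣY)²)]
Numerator: 8×3318.97 − 207×127.7 = 117.86
Denominator: √[(44506.88 − 42849)(17146.8 − 16307.29)] = √[1657.88 × 839.51] = 1179.7486
r = 117.86 / 1179.7486 ≈ 0.100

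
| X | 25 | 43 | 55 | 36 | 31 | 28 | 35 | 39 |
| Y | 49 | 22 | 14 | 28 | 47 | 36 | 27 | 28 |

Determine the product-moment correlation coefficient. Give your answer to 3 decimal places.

-0.893

n = 8, ΣX = 292, ΣY = 251, ΣX² = 11286, ΣY² = 8883, ΣXY = 8451
nΣXY − ΣXΣY = 67608 − 73292 = -5684
nΣX² − (ΣX)² = 90288 − 85264 = 5024; nΣY² − (ΣY)² = 71064 − 63001 = 8063
r = -5684 / √(5024 × 8063) = -5684 / 6364.6298 ≈ -0.893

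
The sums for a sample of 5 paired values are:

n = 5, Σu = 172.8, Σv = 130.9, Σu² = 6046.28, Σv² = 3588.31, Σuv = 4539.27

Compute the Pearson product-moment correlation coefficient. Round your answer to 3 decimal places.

0.140

r = (nΣuv − ΣuΣv) / √[(nΣu² − (Σu)²)(nΣv² − (Σv)²)]
Numerator: 5×4539.27 − 172.8×130.9 = 76.83
Denominator: √[(30231.4 − 29859.84)(17941.55 − 17134.81)] = √[371.56 × 806.74] = 547.4964
r = 76.83 / 547.4964 ≈ 0.140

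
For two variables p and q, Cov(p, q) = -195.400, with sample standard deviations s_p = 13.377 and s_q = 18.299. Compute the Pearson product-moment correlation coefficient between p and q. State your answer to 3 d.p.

-0.798

r = Cov(p,q) / (s_p · s_q) = -195.400 / (13.377 × 18.299)
  = -195.400 / 244.7857 ≈ -0.798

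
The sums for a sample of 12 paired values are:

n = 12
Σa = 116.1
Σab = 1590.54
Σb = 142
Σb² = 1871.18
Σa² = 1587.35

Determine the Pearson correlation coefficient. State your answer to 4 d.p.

0.7281

r = (nΣab − ΣaΣb) / √[(nΣa² − (Σa)²)(nΣb² − (Σb)²)]
Numerator: 12×1590.54 − 116.1×142 = 2600.28
Denominator: √[(19048.2 − 13479.21)(22454.16 − 20164)] = √[5568.99 × 2290.16] = 3571.2572
r = 2600.28 / 3571.2572 ≈ 0.7281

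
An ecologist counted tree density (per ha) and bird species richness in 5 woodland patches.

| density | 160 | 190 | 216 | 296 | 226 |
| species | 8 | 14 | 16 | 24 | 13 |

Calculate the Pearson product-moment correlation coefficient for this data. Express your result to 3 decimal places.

n = 5, Σx = 1088, Σy = 75, Σx² = 247048, Σy² = 1261, Σxy = 17438
nΣxy − ΣxΣy = 87190 − 81600 = 5590
nΣx² − (Σx)² = 1235240 − 1183744 = 51496; nΣy² − (Σy)² = 6305 − 5625 = 680
r = 5590 / √(51496 × 680) = 5590 / 5917.5400 ≈ 0.945

0.945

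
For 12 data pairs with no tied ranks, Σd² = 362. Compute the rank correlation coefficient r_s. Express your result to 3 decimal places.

ρ = 1 − 6Σd² / [n(n²−1)] = 1 − 6×362 / (12×143)
  = 1 − 2172/1716 = 1 − 1.2657 ≈ -0.266

-0.266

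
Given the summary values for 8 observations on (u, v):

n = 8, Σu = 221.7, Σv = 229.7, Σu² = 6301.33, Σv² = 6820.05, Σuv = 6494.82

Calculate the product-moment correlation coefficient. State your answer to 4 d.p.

r = (nΣuv − ΣuΣv) / √[(nΣu² − (Σu)²)(nΣv² − (Σv)²)]
Numerator: 8×6494.82 − 221.7×229.7 = 1034.07
Denominator: √[(50410.64 − 49150.89)(54560.4 − 52762.09)] = √[1259.75 × 1798.31] = 1505.1316
r = 1034.07 / 1505.1316 ≈ 0.6870

0.6870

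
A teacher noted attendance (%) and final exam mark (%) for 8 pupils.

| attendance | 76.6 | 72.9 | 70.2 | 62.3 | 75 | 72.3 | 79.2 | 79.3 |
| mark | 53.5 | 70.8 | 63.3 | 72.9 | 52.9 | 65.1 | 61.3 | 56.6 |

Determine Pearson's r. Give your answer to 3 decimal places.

-0.724

n = 8, Σx = 587.8, Σy = 496.4, Σx² = 43404.72, Σy² = 31193.86, Σxy = 36262.32
nΣxy − ΣxΣy = 290098.56 − 291783.92 = -1685.36
nΣx² − (Σx)² = 347237.76 − 345508.84 = 1728.92; nΣy² − (Σy)² = 249550.88 − 246412.96 = 3137.92
r = -1685.36 / √(1728.92 × 3137.92) = -1685.36 / 2329.2086 ≈ -0.724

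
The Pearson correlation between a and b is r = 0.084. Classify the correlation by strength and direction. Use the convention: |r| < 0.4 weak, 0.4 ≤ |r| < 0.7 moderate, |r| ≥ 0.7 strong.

weak positive

r = 0.084 > 0 so the relationship is positive.
|r| = 0.084, which falls in the weak range.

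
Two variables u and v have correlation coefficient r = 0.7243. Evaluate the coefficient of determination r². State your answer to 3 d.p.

r² = (0.7243)² = 0.525

0.525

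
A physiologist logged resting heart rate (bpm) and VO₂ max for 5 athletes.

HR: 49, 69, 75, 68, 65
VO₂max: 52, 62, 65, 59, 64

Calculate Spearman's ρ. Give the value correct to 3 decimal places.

Rank HR: 1, 4, 5, 3, 2
Rank VO₂max: 1, 3, 5, 2, 4
d = rank(HR) − rank(VO₂max): 0, 1, 0, 1, -2; Σd² = 6
ρ = 1 − 6Σd² / [n(n²−1)] = 1 − 6×6 / (5×24) = 1 − 36/120 ≈ 0.700

0.700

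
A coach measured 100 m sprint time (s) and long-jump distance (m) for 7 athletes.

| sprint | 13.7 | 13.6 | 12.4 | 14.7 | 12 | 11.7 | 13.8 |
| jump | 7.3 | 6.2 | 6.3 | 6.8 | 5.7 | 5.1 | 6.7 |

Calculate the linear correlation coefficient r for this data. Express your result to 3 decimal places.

0.818

n = 7, Σx = 91.9, Σy = 44.1, Σx² = 1213.83, Σy² = 281.05, Σxy = 582.94
nΣxy − ΣxΣy = 4080.58 − 4052.79 = 27.79
nΣx² − (Σx)² = 8496.81 − 8445.61 = 51.2; nΣy² − (Σy)² = 1967.35 − 1944.81 = 22.54
r = 27.79 / √(51.2 × 22.54) = 27.79 / 33.9713 ≈ 0.818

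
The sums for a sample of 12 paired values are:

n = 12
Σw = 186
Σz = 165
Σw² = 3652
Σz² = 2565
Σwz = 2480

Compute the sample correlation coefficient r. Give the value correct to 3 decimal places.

r = (nΣwz − ΣwΣz) / √[(nΣw² − (Σw)²)(nΣz² − (Σz)²)]
Numerator: 12×2480 − 186×165 = -930
Denominator: √[(43824 − 34596)(30780 − 27225)] = √[9228 × 3555] = 5727.6121
r = -930 / 5727.6121 ≈ -0.162

-0.162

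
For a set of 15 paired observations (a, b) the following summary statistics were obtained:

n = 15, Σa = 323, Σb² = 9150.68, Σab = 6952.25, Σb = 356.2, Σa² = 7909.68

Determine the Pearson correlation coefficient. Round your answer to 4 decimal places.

r = (nΣab − ΣaΣb) / √[(nΣa² − (Σa)²)(nΣb² − (Σb)²)]
Numerator: 15×6952.25 − 323×356.2 = -10768.85
Denominator: √[(118645.2 − 104329)(137260.2 − 126878.44)] = √[14316.2 × 10381.76] = 12191.2818
r = -10768.85 / 12191.2818 ≈ -0.8833

-0.8833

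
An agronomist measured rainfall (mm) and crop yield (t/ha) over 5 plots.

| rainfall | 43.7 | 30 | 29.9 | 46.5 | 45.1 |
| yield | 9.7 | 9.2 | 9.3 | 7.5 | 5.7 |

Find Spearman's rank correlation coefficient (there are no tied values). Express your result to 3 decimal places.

-0.600

Rank rainfall: 3, 2, 1, 5, 4
Rank yield: 5, 3, 4, 2, 1
d = rank(rainfall) − rank(yield): -2, -1, -3, 3, 3; Σd² = 32
ρ = 1 − 6Σd² / [n(n²−1)] = 1 − 6×32 / (5×24) = 1 − 192/120 ≈ -0.600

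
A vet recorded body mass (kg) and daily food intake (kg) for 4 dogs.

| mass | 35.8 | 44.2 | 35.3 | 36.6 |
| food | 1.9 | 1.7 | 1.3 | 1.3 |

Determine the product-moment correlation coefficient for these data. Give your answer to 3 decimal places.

0.315

n = 4, Σx = 151.9, Σy = 6.2, Σx² = 5820.93, Σy² = 9.88, Σxy = 236.63
nΣxy − ΣxΣy = 946.52 − 941.78 = 4.74
nΣx² − (Σx)² = 23283.72 − 23073.61 = 210.11; nΣy² − (Σy)² = 39.52 − 38.44 = 1.08
r = 4.74 / √(210.11 × 1.08) = 4.74 / 15.0638 ≈ 0.315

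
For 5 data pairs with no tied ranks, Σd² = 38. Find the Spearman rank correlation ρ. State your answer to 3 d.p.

-0.900

ρ = 1 − 6Σd² / [n(n²−1)] = 1 − 6×38 / (5×24)
  = 1 − 228/120 = 1 − 1.9000 ≈ -0.900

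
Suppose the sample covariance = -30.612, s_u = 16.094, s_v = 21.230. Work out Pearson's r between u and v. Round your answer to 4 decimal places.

-0.0896

r = Cov(u,v) / (s_u · s_v) = -30.612 / (16.094 × 21.230)
  = -30.612 / 341.6756 ≈ -0.0896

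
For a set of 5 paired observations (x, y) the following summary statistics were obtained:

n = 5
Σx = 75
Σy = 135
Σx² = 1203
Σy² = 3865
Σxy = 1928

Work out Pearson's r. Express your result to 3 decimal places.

-0.740

r = (nΣxy − ΣxΣy) / √[(nΣx² − (Σx)²)(nΣy² − (Σy)²)]
Numerator: 5×1928 − 75×135 = -485
Denominator: √[(6015 − 5625)(19325 − 18225)] = √[390 × 1100] = 654.9809
r = -485 / 654.9809 ≈ -0.740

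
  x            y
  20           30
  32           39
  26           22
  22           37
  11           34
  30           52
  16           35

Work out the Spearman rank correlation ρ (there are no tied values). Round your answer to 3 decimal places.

Rank x: 3, 7, 5, 4, 1, 6, 2
Rank y: 2, 6, 1, 5, 3, 7, 4
d = rank(x) − rank(y): 1, 1, 4, -1, -2, -1, -2; Σd² = 28
ρ = 1 − 6Σd² / [n(n²−1)] = 1 − 6×28 / (7×48) = 1 − 168/336 ≈ 0.500

0.500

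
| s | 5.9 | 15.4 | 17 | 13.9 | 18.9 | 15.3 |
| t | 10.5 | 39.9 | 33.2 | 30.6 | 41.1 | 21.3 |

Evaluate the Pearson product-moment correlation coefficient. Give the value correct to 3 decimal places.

0.857

n = 6, Σs = 86.4, Σt = 176.6, Σs² = 1345.48, Σt² = 5883.76, Σst = 2768.83
nΣst − ΣsΣt = 16612.98 − 15258.24 = 1354.74
nΣs² − (Σs)² = 8072.88 − 7464.96 = 607.92; nΣt² − (Σt)² = 35302.56 − 31187.56 = 4115
r = 1354.74 / √(607.92 × 4115) = 1354.74 / 1581.6418 ≈ 0.857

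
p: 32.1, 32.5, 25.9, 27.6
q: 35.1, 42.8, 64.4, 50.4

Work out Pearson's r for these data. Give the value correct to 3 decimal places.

-0.917

n = 4, Σp = 118.1, Σq = 192.7, Σp² = 3519.23, Σq² = 9751.37, Σpq = 5576.71
nΣpq − ΣpΣq = 22306.84 − 22757.87 = -451.03
nΣp² − (Σp)² = 14076.92 − 13947.61 = 129.31; nΣq² − (Σq)² = 39005.48 − 37133.29 = 1872.19
r = -451.03 / √(129.31 × 1872.19) = -451.03 / 492.0294 ≈ -0.917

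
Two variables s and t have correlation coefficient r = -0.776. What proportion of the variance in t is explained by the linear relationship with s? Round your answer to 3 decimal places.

r² = (-0.776)² = 0.602

0.602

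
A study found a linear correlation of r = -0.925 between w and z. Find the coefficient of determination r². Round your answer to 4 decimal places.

r² = (-0.925)² = 0.8556

0.8556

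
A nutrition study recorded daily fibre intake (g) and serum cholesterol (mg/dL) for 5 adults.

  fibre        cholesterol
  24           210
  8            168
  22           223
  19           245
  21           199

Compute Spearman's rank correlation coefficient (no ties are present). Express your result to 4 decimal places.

0.3000

Rank fibre: 5, 1, 4, 2, 3
Rank cholesterol: 3, 1, 4, 5, 2
d = rank(fibre) − rank(cholesterol): 2, 0, 0, -3, 1; Σd² = 14
ρ = 1 − 6Σd² / [n(n²−1)] = 1 − 6×14 / (5×24) = 1 − 84/120 ≈ 0.3000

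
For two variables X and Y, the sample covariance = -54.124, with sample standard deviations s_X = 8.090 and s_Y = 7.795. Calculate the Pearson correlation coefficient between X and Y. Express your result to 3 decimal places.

-0.858

r = Cov(X,Y) / (s_X · s_Y) = -54.124 / (8.090 × 7.795)
  = -54.124 / 63.0615 ≈ -0.858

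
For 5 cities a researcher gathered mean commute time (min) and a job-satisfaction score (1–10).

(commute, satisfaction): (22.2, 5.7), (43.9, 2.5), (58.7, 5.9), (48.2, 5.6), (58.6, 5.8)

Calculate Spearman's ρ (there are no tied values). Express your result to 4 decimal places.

0.7000

Rank commute: 1, 2, 5, 3, 4
Rank satisfaction: 3, 1, 5, 2, 4
d = rank(commute) − rank(satisfaction): -2, 1, 0, 1, 0; Σd² = 6
ρ = 1 − 6Σd² / [n(n²−1)] = 1 − 6×6 / (5×24) = 1 − 36/120 ≈ 0.7000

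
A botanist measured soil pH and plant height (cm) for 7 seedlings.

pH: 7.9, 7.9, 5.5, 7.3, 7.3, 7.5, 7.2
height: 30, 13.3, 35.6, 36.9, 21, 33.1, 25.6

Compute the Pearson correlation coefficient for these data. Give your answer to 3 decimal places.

n = 7, Σx = 50.6, Σy = 195.5, Σx² = 369.74, Σy² = 5897.83, Σxy = 1393.11
nΣxy − ΣxΣy = 9751.77 − 9892.3 = -140.53
nΣx² − (Σx)² = 2588.18 − 2560.36 = 27.82; nΣy² − (Σy)² = 41284.81 − 38220.25 = 3064.56
r = -140.53 / √(27.82 × 3064.56) = -140.53 / 291.9864 ≈ -0.481

-0.481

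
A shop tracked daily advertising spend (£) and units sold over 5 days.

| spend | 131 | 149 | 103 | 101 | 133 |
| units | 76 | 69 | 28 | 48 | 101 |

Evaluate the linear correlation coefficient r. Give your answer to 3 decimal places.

n = 5, Σx = 617, Σy = 322, Σx² = 77861, Σy² = 23826, Σxy = 41402
nΣxy − ΣxΣy = 207010 − 198674 = 8336
nΣx² − (Σx)² = 389305 − 380689 = 8616; nΣy² − (Σy)² = 119130 − 103684 = 15446
r = 8336 / √(8616 × 15446) = 8336 / 11536.1491 ≈ 0.723

0.723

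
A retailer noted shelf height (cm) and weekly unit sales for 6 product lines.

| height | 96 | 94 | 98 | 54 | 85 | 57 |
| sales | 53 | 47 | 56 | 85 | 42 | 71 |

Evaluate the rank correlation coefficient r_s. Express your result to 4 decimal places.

Rank height: 5, 4, 6, 1, 3, 2
Rank sales: 3, 2, 4, 6, 1, 5
d = rank(height) − rank(sales): 2, 2, 2, -5, 2, -3; Σd² = 50
ρ = 1 − 6Σd² / [n(n²−1)] = 1 − 6×50 / (6×35) = 1 − 300/210 ≈ -0.4286

-0.4286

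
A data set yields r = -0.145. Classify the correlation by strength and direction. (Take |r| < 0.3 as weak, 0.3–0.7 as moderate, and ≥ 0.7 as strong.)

r = -0.145 < 0 so the relationship is negative.
|r| = 0.145, which falls in the weak range.

weak negative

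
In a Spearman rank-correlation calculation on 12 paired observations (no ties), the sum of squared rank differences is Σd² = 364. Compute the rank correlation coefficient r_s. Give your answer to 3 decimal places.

ρ = 1 − 6Σd² / [n(n²−1)] = 1 − 6×364 / (12×143)
  = 1 − 2184/1716 = 1 − 1.2727 ≈ -0.273

-0.273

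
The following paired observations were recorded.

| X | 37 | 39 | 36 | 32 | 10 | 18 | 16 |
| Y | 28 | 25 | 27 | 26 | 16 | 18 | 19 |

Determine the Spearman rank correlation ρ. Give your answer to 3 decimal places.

Rank X: 6, 7, 5, 4, 1, 3, 2
Rank Y: 7, 4, 6, 5, 1, 2, 3
d = rank(X) − rank(Y): -1, 3, -1, -1, 0, 1, -1; Σd² = 14
ρ = 1 − 6Σd² / [n(n²−1)] = 1 − 6×14 / (7×48) = 1 − 84/336 ≈ 0.750

0.750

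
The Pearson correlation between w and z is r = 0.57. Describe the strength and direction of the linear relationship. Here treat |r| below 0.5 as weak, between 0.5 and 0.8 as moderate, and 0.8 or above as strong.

moderate positive

r = 0.57 > 0 so the relationship is positive.
|r| = 0.57, which falls in the moderate range.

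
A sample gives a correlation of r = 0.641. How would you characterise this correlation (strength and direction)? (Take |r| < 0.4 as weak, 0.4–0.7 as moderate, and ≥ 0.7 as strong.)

moderate positive

r = 0.641 > 0 so the relationship is positive.
|r| = 0.641, which falls in the moderate range.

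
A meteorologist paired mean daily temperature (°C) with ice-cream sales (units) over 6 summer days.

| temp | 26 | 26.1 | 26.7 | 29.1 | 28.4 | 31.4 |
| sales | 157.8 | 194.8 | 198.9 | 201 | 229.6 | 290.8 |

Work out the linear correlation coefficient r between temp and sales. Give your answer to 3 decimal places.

0.891

n = 6, Σx = 167.7, Σy = 1272.9, Σx² = 4709.43, Σy² = 280090.89, Σxy = 35998.57
nΣxy − ΣxΣy = 215991.42 − 213465.33 = 2526.09
nΣx² − (Σx)² = 28256.58 − 28123.29 = 133.29; nΣy² − (Σy)² = 1680545.34 − 1620274.41 = 60270.93
r = 2526.09 / √(133.29 × 60270.93) = 2526.09 / 2834.3451 ≈ 0.891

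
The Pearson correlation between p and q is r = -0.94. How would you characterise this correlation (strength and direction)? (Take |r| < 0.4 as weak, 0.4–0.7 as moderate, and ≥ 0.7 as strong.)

r = -0.94 < 0 so the relationship is negative.
|r| = 0.94, which falls in the strong range.

strong negative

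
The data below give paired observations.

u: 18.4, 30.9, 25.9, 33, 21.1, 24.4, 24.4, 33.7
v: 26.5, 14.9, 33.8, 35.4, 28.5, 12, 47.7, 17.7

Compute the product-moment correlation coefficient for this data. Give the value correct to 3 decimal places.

n = 8, Σu = 211.8, Σv = 216.5, Σu² = 5824.8, Σv² = 6864.69, Σuv = 5646.15
nΣuv − ΣuΣv = 45169.2 − 45854.7 = -685.5
nΣu² − (Σu)² = 46598.4 − 44859.24 = 1739.16; nΣv² − (Σv)² = 54917.52 − 46872.25 = 8045.27
r = -685.5 / √(1739.16 × 8045.27) = -685.5 / 3740.5898 ≈ -0.183

-0.183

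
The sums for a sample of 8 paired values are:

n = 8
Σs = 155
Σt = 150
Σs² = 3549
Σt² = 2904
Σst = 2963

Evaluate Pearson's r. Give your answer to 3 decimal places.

r = (nΣst − ΣsΣt) / √[(nΣs² − (Σs)²)(nΣt² − (Σt)²)]
Numerator: 8×2963 − 155×150 = 454
Denominator: √[(28392 − 24025)(23232 − 22500)] = √[4367 × 732] = 1787.9161
r = 454 / 1787.9161 ≈ 0.254

0.254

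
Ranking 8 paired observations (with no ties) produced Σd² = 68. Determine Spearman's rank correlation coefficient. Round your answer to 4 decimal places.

0.1905

ρ = 1 − 6Σd² / [n(n²−1)] = 1 − 6×68 / (8×63)
  = 1 − 408/504 = 1 − 0.80952 ≈ 0.1905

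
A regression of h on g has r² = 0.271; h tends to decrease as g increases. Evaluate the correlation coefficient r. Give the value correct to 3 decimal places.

|r| = √0.271 = 0.521
The association is negative, so r = −0.521.

-0.521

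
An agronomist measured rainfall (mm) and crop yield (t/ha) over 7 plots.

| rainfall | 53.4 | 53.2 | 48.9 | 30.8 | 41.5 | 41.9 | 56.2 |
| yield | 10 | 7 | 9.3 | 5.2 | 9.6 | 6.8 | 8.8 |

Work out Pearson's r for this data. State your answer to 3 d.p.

n = 7, Σx = 325.9, Σy = 56.7, Σx² = 15657.95, Σy² = 478.37, Σxy = 2699.21
nΣxy − ΣxΣy = 18894.47 − 18478.53 = 415.94
nΣx² − (Σx)² = 109605.65 − 106210.81 = 3394.84; nΣy² − (Σy)² = 3348.59 − 3214.89 = 133.7
r = 415.94 / √(3394.84 × 133.7) = 415.94 / 673.7137 ≈ 0.617

0.617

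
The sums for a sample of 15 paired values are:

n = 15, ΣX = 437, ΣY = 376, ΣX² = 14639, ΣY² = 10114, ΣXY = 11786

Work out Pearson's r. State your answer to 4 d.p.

0.7256

r = (nΣXY − ΣXΣY) / √[(nΣX² − (ΣX)²)(nΣY² − (ΣY)²)]
Numerator: 15×11786 − 437×376 = 12478
Denominator: √[(219585 − 190969)(151710 − 141376)] = √[28616 × 10334] = 17196.4457
r = 12478 / 17196.4457 ≈ 0.7256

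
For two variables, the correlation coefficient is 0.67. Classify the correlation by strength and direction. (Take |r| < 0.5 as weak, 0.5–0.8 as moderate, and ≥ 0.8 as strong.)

moderate positive

r = 0.67 > 0 so the relationship is positive.
|r| = 0.67, which falls in the moderate range.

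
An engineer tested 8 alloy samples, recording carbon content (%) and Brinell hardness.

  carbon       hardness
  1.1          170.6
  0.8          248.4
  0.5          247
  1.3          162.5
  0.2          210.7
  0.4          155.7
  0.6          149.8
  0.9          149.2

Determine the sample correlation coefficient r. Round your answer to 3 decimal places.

n = 8, Σx = 5.8, Σy = 1493.9, Σx² = 5.16, Σy² = 291559.83, Σxy = 1049.71
nΣxy − ΣxΣy = 8397.68 − 8664.62 = -266.94
nΣx² − (Σx)² = 41.28 − 33.64 = 7.64; nΣy² − (Σy)² = 2332478.64 − 2231737.21 = 100741.43
r = -266.94 / √(7.64 × 100741.43) = -266.94 / 877.3053 ≈ -0.304

-0.304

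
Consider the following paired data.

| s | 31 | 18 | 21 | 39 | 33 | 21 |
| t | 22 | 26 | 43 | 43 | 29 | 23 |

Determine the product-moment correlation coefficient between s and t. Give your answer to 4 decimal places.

0.2914

n = 6, Σs = 163, Σt = 186, Σs² = 4777, Σt² = 6228, Σst = 5170
nΣst − ΣsΣt = 31020 − 30318 = 702
nΣs² − (Σs)² = 28662 − 26569 = 2093; nΣt² − (Σt)² = 37368 − 34596 = 2772
r = 702 / √(2093 × 2772) = 702 / 2408.6918 ≈ 0.2914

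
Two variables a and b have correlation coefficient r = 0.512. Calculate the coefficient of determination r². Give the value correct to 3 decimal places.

r² = (0.512)² = 0.262

0.262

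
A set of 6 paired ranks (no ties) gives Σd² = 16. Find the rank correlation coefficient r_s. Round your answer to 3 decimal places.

ρ = 1 − 6Σd² / [n(n²−1)] = 1 − 6×16 / (6×35)
  = 1 − 96/210 = 1 − 0.4571 ≈ 0.543

0.543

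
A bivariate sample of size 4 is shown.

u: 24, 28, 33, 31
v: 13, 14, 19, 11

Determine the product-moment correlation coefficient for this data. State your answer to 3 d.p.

n = 4, Σu = 116, Σv = 57, Σu² = 3410, Σv² = 847, Σuv = 1672
nΣuv − ΣuΣv = 6688 − 6612 = 76
nΣu² − (Σu)² = 13640 − 13456 = 184; nΣv² − (Σv)² = 3388 − 3249 = 139
r = 76 / √(184 × 139) = 76 / 159.9250 ≈ 0.475

0.475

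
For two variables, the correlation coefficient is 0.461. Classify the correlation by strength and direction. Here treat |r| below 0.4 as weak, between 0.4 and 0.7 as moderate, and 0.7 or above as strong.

r = 0.461 > 0 so the relationship is positive.
|r| = 0.461, which falls in the moderate range.

moderate positive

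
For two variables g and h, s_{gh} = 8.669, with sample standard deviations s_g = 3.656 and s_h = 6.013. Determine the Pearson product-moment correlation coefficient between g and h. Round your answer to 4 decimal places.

0.3943

r = Cov(g,h) / (s_g · s_h) = 8.669 / (3.656 × 6.013)
  = 8.669 / 21.9835 ≈ 0.3943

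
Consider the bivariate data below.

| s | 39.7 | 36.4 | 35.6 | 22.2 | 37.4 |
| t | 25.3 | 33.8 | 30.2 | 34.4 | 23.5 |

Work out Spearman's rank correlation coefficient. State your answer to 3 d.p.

-0.800

Rank s: 5, 3, 2, 1, 4
Rank t: 2, 4, 3, 5, 1
d = rank(s) − rank(t): 3, -1, -1, -4, 3; Σd² = 36
ρ = 1 − 6Σd² / [n(n²−1)] = 1 − 6×36 / (5×24) = 1 − 216/120 ≈ -0.800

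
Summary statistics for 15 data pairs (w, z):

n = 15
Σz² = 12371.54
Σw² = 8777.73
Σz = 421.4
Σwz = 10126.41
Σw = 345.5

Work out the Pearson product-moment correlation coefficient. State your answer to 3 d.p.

r = (nΣwz − ΣwΣz) / √[(nΣw² − (Σw)²)(nΣz² − (Σz)²)]
Numerator: 15×10126.41 − 345.5×421.4 = 6302.45
Denominator: √[(131665.95 − 119370.25)(185573.1 − 177577.96)] = √[12295.7 × 7995.14] = 9914.9303
r = 6302.45 / 9914.9303 ≈ 0.636

0.636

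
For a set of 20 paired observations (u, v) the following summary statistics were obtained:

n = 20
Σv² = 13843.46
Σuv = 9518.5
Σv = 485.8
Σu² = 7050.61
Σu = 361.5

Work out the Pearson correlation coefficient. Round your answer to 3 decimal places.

0.718

r = (nΣuv − ΣuΣv) / √[(nΣu² − (Σu)²)(nΣv² − (Σv)²)]
Numerator: 20×9518.5 − 361.5×485.8 = 14753.3
Denominator: √[(141012.2 − 130682.25)(276869.2 − 236001.64)] = √[10329.95 × 40867.56] = 20546.5289
r = 14753.3 / 20546.5289 ≈ 0.718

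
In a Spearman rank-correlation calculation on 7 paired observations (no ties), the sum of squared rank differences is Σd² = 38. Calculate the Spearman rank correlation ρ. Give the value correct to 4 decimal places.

ρ = 1 − 6Σd² / [n(n²−1)] = 1 − 6×38 / (7×48)
  = 1 − 228/336 = 1 − 0.67857 ≈ 0.3214

0.3214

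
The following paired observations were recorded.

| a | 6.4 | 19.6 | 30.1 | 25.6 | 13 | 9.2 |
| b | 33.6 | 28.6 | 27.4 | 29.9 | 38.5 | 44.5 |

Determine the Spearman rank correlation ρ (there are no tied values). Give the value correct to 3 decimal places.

-0.771

Rank a: 1, 4, 6, 5, 3, 2
Rank b: 4, 2, 1, 3, 5, 6
d = rank(a) − rank(b): -3, 2, 5, 2, -2, -4; Σd² = 62
ρ = 1 − 6Σd² / [n(n²−1)] = 1 − 6×62 / (6×35) = 1 − 372/210 ≈ -0.771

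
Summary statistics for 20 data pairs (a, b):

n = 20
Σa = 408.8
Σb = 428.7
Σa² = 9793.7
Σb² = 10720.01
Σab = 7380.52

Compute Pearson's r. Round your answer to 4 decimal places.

-0.9316

r = (nΣab − ΣaΣb) / √[(nΣa² − (Σa)²)(nΣb² − (Σb)²)]
Numerator: 20×7380.52 − 408.8×428.7 = -27642.16
Denominator: √[(195874 − 167117.44)(214400.2 − 183783.69)] = √[28756.56 × 30616.51] = 29671.9650
r = -27642.16 / 29671.9650 ≈ -0.9316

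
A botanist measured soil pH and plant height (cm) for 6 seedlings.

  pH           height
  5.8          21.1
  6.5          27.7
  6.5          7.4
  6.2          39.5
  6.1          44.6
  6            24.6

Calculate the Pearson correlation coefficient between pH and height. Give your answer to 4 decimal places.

n = 6, Σx = 37.1, Σy = 164.9, Σx² = 229.79, Σy² = 5421.83, Σxy = 1015.09
nΣxy − ΣxΣy = 6090.54 − 6117.79 = -27.25
nΣx² − (Σx)² = 1378.74 − 1376.41 = 2.33; nΣy² − (Σy)² = 32530.98 − 27192.01 = 5338.97
r = -27.25 / √(2.33 × 5338.97) = -27.25 / 111.5339 ≈ -0.2443

-0.2443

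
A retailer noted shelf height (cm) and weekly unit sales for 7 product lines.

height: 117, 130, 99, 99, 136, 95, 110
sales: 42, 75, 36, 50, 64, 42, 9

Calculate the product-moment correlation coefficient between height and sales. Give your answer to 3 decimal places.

n = 7, Σx = 786, Σy = 318, Σx² = 89812, Σy² = 17126, Σxy = 36862
nΣxy − ΣxΣy = 258034 − 249948 = 8086
nΣx² − (Σx)² = 628684 − 617796 = 10888; nΣy² − (Σy)² = 119882 − 101124 = 18758
r = 8086 / √(10888 × 18758) = 8086 / 14291.1547 ≈ 0.566

0.566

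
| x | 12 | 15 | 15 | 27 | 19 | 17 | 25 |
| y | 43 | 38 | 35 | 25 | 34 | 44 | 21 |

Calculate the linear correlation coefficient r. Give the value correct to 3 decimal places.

n = 7, Σx = 130, Σy = 240, Σx² = 2598, Σy² = 8676, Σxy = 4205
nΣxy − ΣxΣy = 29435 − 31200 = -1765
nΣx² − (Σx)² = 18186 − 16900 = 1286; nΣy² − (Σy)² = 60732 − 57600 = 3132
r = -1765 / √(1286 × 3132) = -1765 / 2006.9260 ≈ -0.879

-0.879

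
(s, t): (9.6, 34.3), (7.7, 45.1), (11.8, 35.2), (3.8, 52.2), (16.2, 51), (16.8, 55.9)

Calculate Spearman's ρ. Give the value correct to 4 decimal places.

Rank s: 3, 2, 4, 1, 5, 6
Rank t: 1, 3, 2, 5, 4, 6
d = rank(s) − rank(t): 2, -1, 2, -4, 1, 0; Σd² = 26
ρ = 1 − 6Σd² / [n(n²−1)] = 1 − 6×26 / (6×35) = 1 − 156/210 ≈ 0.2571

0.2571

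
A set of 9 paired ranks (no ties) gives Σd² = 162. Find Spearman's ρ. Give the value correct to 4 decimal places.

-0.3500

ρ = 1 − 6Σd² / [n(n²−1)] = 1 − 6×162 / (9×80)
  = 1 − 972/720 = 1 − 1.35000 ≈ -0.3500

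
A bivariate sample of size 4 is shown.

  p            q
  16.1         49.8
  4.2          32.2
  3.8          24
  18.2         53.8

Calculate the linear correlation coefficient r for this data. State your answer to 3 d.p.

0.977

n = 4, Σp = 42.3, Σq = 159.8, Σp² = 622.53, Σq² = 6987.32, Σpq = 2007.38
nΣpq − ΣpΣq = 8029.52 − 6759.54 = 1269.98
nΣp² − (Σp)² = 2490.12 − 1789.29 = 700.83; nΣq² − (Σq)² = 27949.28 − 25536.04 = 2413.24
r = 1269.98 / √(700.83 × 2413.24) = 1269.98 / 1300.4888 ≈ 0.977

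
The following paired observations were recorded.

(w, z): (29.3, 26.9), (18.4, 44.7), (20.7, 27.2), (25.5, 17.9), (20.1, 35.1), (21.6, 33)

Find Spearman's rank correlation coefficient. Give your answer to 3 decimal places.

-0.886

Rank w: 6, 1, 3, 5, 2, 4
Rank z: 2, 6, 3, 1, 5, 4
d = rank(w) − rank(z): 4, -5, 0, 4, -3, 0; Σd² = 66
ρ = 1 − 6Σd² / [n(n²−1)] = 1 − 6×66 / (6×35) = 1 − 396/210 ≈ -0.886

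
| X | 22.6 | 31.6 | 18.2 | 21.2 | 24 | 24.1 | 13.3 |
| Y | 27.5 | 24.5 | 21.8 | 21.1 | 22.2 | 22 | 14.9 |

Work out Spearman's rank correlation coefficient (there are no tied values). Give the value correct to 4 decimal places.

0.7143

Rank X: 4, 7, 2, 3, 5, 6, 1
Rank Y: 7, 6, 3, 2, 5, 4, 1
d = rank(X) − rank(Y): -3, 1, -1, 1, 0, 2, 0; Σd² = 16
ρ = 1 − 6Σd² / [n(n²−1)] = 1 − 6×16 / (7×48) = 1 − 96/336 ≈ 0.7143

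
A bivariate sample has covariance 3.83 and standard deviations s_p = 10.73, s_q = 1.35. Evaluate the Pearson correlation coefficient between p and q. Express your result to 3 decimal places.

0.264

r = Cov(p,q) / (s_p · s_q) = 3.83 / (10.73 × 1.35)
  = 3.83 / 14.4855 ≈ 0.264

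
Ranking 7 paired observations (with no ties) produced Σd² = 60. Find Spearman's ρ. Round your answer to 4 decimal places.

-0.0714

ρ = 1 − 6Σd² / [n(n²−1)] = 1 − 6×60 / (7×48)
  = 1 − 360/336 = 1 − 1.07143 ≈ -0.0714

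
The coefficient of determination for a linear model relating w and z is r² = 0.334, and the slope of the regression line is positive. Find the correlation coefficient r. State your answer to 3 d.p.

|r| = √0.334 = 0.578
The association is positive, so r = 0.578.

0.578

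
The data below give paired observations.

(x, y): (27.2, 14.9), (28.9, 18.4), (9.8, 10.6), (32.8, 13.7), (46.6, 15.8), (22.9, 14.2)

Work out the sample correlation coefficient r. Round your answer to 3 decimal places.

n = 6, Σx = 168.2, Σy = 87.6, Σx² = 5442.9, Σy² = 1311.9, Σxy = 2551.74
nΣxy − ΣxΣy = 15310.44 − 14734.32 = 576.12
nΣx² − (Σx)² = 32657.4 − 28291.24 = 4366.16; nΣy² − (Σy)² = 7871.4 − 7673.76 = 197.64
r = 576.12 / √(4366.16 × 197.64) = 576.12 / 928.9391 ≈ 0.620

0.620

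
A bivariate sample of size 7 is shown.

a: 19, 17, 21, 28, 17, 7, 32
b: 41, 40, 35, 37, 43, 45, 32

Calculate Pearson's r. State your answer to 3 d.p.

-0.890

n = 7, Σa = 141, Σb = 273, Σa² = 3237, Σb² = 10773, Σab = 5300
nΣab − ΣaΣb = 37100 − 38493 = -1393
nΣa² − (Σa)² = 22659 − 19881 = 2778; nΣb² − (Σb)² = 75411 − 74529 = 882
r = -1393 / √(2778 × 882) = -1393 / 1565.3102 ≈ -0.890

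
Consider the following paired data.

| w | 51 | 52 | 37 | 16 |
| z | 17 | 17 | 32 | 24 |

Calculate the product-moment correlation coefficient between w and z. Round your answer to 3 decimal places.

n = 4, Σw = 156, Σz = 90, Σw² = 6930, Σz² = 2178, Σwz = 3319
nΣwz − ΣwΣz = 13276 − 14040 = -764
nΣw² − (Σw)² = 27720 − 24336 = 3384; nΣz² − (Σz)² = 8712 − 8100 = 612
r = -764 / √(3384 × 612) = -764 / 1439.0997 ≈ -0.531

-0.531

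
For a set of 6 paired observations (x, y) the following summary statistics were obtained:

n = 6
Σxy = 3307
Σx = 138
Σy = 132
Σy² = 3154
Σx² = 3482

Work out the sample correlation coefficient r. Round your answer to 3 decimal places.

r = (nΣxy − ΣxΣy) / √[(nΣx² − (Σx)²)(nΣy² − (Σy)²)]
Numerator: 6×3307 − 138×132 = 1626
Denominator: √[(20892 − 19044)(18924 − 17424)] = √[1848 × 1500] = 1664.9324
r = 1626 / 1664.9324 ≈ 0.977

0.977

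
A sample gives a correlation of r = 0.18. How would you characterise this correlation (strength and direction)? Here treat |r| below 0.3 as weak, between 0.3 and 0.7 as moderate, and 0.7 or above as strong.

r = 0.18 > 0 so the relationship is positive.
|r| = 0.18, which falls in the weak range.

weak positive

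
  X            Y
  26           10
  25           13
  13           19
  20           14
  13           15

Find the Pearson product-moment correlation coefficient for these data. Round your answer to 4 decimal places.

n = 5, ΣX = 97, ΣY = 71, ΣX² = 2039, ΣY² = 1051, ΣXY = 1307
nΣXY − ΣXΣY = 6535 − 6887 = -352
nΣX² − (ΣX)² = 10195 − 9409 = 786; nΣY² − (ΣY)² = 5255 − 5041 = 214
r = -352 / √(786 × 214) = -352 / 410.1268 ≈ -0.8583

-0.8583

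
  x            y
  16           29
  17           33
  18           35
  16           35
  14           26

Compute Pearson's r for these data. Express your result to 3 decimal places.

n = 5, Σx = 81, Σy = 158, Σx² = 1321, Σy² = 5056, Σxy = 2579
nΣxy − ΣxΣy = 12895 − 12798 = 97
nΣx² − (Σx)² = 6605 − 6561 = 44; nΣy² − (Σy)² = 25280 − 24964 = 316
r = 97 / √(44 × 316) = 97 / 117.9152 ≈ 0.823

0.823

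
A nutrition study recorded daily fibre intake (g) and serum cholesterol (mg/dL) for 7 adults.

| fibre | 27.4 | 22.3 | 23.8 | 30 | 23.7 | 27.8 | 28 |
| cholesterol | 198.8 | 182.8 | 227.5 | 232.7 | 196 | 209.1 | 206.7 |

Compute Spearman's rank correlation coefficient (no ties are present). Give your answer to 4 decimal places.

0.7500

Rank fibre: 4, 1, 3, 7, 2, 5, 6
Rank cholesterol: 3, 1, 6, 7, 2, 5, 4
d = rank(fibre) − rank(cholesterol): 1, 0, -3, 0, 0, 0, 2; Σd² = 14
ρ = 1 − 6Σd² / [n(n²−1)] = 1 − 6×14 / (7×48) = 1 − 84/336 ≈ 0.7500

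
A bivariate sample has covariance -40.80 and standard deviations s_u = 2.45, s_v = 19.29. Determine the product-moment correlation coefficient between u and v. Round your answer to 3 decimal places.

-0.863

r = Cov(u,v) / (s_u · s_v) = -40.80 / (2.45 × 19.29)
  = -40.80 / 47.2605 ≈ -0.863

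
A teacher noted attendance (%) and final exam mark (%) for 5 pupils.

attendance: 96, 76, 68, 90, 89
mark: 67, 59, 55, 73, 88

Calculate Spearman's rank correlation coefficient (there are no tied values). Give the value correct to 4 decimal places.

0.6000

Rank attendance: 5, 2, 1, 4, 3
Rank mark: 3, 2, 1, 4, 5
d = rank(attendance) − rank(mark): 2, 0, 0, 0, -2; Σd² = 8
ρ = 1 − 6Σd² / [n(n²−1)] = 1 − 6×8 / (5×24) = 1 − 48/120 ≈ 0.6000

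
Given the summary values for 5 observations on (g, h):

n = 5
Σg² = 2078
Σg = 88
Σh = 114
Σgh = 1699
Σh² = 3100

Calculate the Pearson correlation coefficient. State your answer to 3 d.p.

-0.597

r = (nΣgh − ΣgΣh) / √[(nΣg² − (Σg)²)(nΣh² − (Σh)²)]
Numerator: 5×1699 − 88×114 = -1537
Denominator: √[(10390 − 7744)(15500 − 12996)] = √[2646 × 2504] = 2574.0210
r = -1537 / 2574.0210 ≈ -0.597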